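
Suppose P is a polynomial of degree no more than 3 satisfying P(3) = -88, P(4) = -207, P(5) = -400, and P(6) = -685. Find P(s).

P(s) = -3s^3 - s^2 - s + 5

Using the Lagrange interpolation formula with nodes 3, 4, 5, 6:
  L_0(s) = (s - 4)(s - 5)(s - 6) / -6
  L_1(s) = (s - 3)(s - 5)(s - 6) / 2
  L_2(s) = (s - 3)(s - 4)(s - 6) / -2
  L_3(s) = (s - 3)(s - 4)(s - 5) / 6
Then P(s) = -88·L_0(s) - 207·L_1(s) - 400·L_2(s) - 685·L_3(s).
Expanding and collecting terms gives P(s) = -3s^3 - s^2 - s + 5.
Check: P(6) = -685. ✓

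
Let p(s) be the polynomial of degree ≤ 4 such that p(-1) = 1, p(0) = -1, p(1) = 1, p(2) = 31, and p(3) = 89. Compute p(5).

Write p(s) = as^4 + bs^3 + cs^2 + ds + e. Substituting each data point gives a linear system:
  a - b + c - d + e = 1
  e = -1
  a + b + c + d + e = 1
  16a + 8b + 4c + 2d + e = 31
  81a + 27b + 9c + 3d + e = 89
Solving the system yields a = -1, b = 6, c = 3, d = -6, e = -1.
So p(s) = -s^4 + 6s^3 + 3s^2 - 6s - 1.
Then p(5) = 169.

169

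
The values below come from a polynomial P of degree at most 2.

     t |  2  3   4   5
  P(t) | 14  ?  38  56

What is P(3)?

24

On equispaced nodes a degree-2 polynomial has vanishing third forward difference, so
  - P(2) + 3·P(3) - 3·P(4) + P(5) = 0.
Substituting the known values and solving for P(3):
  3·P(3) = 72
  P(3) = 24.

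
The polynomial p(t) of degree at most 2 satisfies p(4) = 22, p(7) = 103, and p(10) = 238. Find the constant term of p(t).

Write p(t) = at^2 + bt + c. Substituting each data point gives a linear system:
  16a + 4b + c = 22
  49a + 7b + c = 103
  100a + 10b + c = 238
Solving the system yields a = 3, b = -6, c = -2.
So p(t) = 3t^2 - 6t - 2.
The constant term is -2.

-2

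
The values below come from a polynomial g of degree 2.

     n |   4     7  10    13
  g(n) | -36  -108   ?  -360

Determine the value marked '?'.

-216

The 3 known points determine the degree-2 polynomial uniquely.
Write g(n) = an^2 + bn + c. Substituting each data point gives a linear system:
  16a + 4b + c = -36
  49a + 7b + c = -108
  169a + 13b + c = -360
Solving the system yields a = -2, b = -2, c = 4.
So g(n) = -2n^2 - 2n + 4.
Then g(10) = -216.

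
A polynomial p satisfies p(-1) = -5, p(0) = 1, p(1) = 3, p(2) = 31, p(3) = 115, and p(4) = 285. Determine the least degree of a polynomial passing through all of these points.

Forward differences of the values at u = -1, 0, 1, 2, 3, 4:
  p  : -5  1  3  31  115  285
  Δ  : 6  2  28  84  170
  Δ^2: -4  26  56  86
  Δ^3: 30  30  30
  Δ^4: 0  0
  Δ^5: 0
The third differences are constant (30) and nonzero, while all higher differences vanish, so the minimal degree is 3.

3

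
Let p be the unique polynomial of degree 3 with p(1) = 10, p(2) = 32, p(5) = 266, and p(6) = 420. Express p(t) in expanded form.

Write p(t) = at^3 + bt^2 + ct + d. Substituting each data point gives a linear system:
  a + b + c + d = 10
  8a + 4b + 2c + d = 32
  125a + 25b + 5c + d = 266
  216a + 36b + 6c + d = 420
Solving the system yields a = 1, b = 6, c = -3, d = 6.
So p(t) = t³ + 6t² - 3t + 6.
Check: p(5) = 266. ✓

p(t) = t^3 + 6t^2 - 3t + 6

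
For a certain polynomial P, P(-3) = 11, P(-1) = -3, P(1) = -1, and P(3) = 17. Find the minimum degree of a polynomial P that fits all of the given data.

Forward differences of the values at n = -3, -1, 1, 3:
  P  : 11  -3  -1  17
  Δ  : -14  2  18
  Δ^2: 16  16
  Δ^3: 0
The second differences are constant (16) and nonzero, while all higher differences vanish, so the minimal degree is 2.

2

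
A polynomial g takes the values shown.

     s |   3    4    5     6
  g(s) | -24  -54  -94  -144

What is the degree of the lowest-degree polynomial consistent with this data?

2

Forward differences of the values at s = 3, 4, 5, 6:
  g  : -24  -54  -94  -144
  Δ  : -30  -40  -50
  Δ^2: -10  -10
  Δ^3: 0
The second differences are constant (-10) and nonzero, while all higher differences vanish, so the minimal degree is 2.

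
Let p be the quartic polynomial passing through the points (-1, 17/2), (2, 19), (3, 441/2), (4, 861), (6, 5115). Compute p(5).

4649/2

Write p(x) = ax^4 + bx^3 + cx^2 + dx + e. Substituting each data point gives a linear system:
  a - b + c - d + e = 17/2
  16a + 8b + 4c + 2d + e = 19
  81a + 27b + 9c + 3d + e = 441/2
  256a + 64b + 16c + 4d + e = 861
  1296a + 216b + 36c + 6d + e = 5115
Solving the system yields a = 5, b = -6, c = -3/2, d = -2, e = -3.
So p(x) = 5x⁴ - 6x³ - (3/2)x² - 2x - 3.
Then p(5) = 4649/2.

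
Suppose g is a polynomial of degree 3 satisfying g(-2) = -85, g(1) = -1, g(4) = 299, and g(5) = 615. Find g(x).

Write g(x) = ax^3 + bx^2 + cx + d. Substituting each data point gives a linear system:
  -8a + 4b - 2c + d = -85
  a + b + c + d = -1
  64a + 16b + 4c + d = 299
  125a + 25b + 5c + d = 615
Solving the system yields a = 6, b = -6, c = 4, d = -5.
So g(x) = 6x^3 - 6x^2 + 4x - 5.
Check: g(4) = 299. ✓

g(x) = 6x^3 - 6x^2 + 4x - 5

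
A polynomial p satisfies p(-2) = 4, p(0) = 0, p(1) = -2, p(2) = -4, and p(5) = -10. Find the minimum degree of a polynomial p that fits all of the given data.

1

Divided differences on the nodes -2, 0, 1, 2, 5:
  order 0: 4  0  -2  -4  -10
  order 1: -2  -2  -2  -2
  order 2: 0  0  0
  order 3: 0  0
  order 4: 0
The order-1 divided differences are all -2 (nonzero) and every higher order vanishes, so the data lies on a polynomial of degree exactly 1.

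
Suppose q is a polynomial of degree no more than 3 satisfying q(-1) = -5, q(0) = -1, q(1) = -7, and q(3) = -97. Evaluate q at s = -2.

-7

Write q(s) = as^3 + bs^2 + cs + d. Substituting each data point gives a linear system:
  -a + b - c + d = -5
  d = -1
  a + b + c + d = -7
  27a + 9b + 3c + d = -97
Solving the system yields a = -2, b = -5, c = 1, d = -1.
So q(s) = -2s^3 - 5s^2 + s - 1.
Then q(-2) = -7.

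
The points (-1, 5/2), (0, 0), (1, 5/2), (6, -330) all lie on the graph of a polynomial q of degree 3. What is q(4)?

Write q(s) = as^3 + bs^2 + cs + d. Substituting each data point gives a linear system:
  -a + b - c + d = 5/2
  d = 0
  a + b + c + d = 5/2
  216a + 36b + 6c + d = -330
Solving the system yields a = -2, b = 5/2, c = 2, d = 0.
So q(s) = -2s^3 + (5/2)s^2 + 2s.
Then q(4) = -80.

-80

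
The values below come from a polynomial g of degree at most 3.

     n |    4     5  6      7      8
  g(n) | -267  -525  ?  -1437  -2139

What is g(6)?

On equispaced nodes a degree-3 polynomial has vanishing fourth forward difference, so
  g(4) - 4·g(5) + 6·g(6) - 4·g(7) + g(8) = 0.
Substituting the known values and solving for g(6):
  6·g(6) = -5442
  g(6) = -907.

-907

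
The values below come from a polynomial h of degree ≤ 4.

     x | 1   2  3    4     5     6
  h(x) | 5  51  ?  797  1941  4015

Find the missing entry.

253

On equispaced nodes a degree-4 polynomial has vanishing fifth forward difference, so
  - h(1) + 5·h(2) - 10·h(3) + 10·h(4) - 5·h(5) + h(6) = 0.
Substituting the known values and solving for h(3):
  -10·h(3) = -2530
  h(3) = 253.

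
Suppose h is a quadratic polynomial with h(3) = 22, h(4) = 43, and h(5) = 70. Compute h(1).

Write h(u) = au^2 + bu + c. Substituting each data point gives a linear system:
  9a + 3b + c = 22
  16a + 4b + c = 43
  25a + 5b + c = 70
Solving the system yields a = 3, b = 0, c = -5.
So h(u) = 3u² - 5.
Then h(1) = -2.

-2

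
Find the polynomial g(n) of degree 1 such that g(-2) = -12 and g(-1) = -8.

g(n) = 4n - 4

Using the Lagrange interpolation formula with nodes -2, -1:
  L_0(n) = (n + 1) / -1
  L_1(n) = (n + 2) / 1
Then g(n) = -12·L_0(n) - 8·L_1(n).
Expanding and collecting terms gives g(n) = 4n - 4.
Check: g(-1) = -8. ✓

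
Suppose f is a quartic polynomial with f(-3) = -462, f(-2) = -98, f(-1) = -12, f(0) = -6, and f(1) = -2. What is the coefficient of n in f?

2

Write f(n) = an^4 + bn^3 + cn^2 + dn + e. Substituting each data point gives a linear system:
  81a - 27b + 9c - 3d + e = -462
  16a - 8b + 4c - 2d + e = -98
  a - b + c - d + e = -12
  e = -6
  a + b + c + d + e = -2
Solving the system yields a = -5, b = 3, c = 4, d = 2, e = -6.
So f(n) = -5n^4 + 3n^3 + 4n^2 + 2n - 6.
The coefficient of n is 2.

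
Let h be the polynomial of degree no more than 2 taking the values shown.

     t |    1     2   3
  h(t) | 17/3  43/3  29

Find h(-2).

Write h(t) = at^2 + bt + c. Substituting each data point gives a linear system:
  a + b + c = 17/3
  4a + 2b + c = 43/3
  9a + 3b + c = 29
Solving the system yields a = 3, b = -1/3, c = 3.
So h(t) = 3t^2 - (1/3)t + 3.
Then h(-2) = 47/3.

47/3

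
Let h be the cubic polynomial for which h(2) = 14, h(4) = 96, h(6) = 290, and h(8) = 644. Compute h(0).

Using the Lagrange interpolation formula with nodes 2, 4, 6, 8:
  L_0(s) = (s - 4)(s - 6)(s - 8) / -48
  L_1(s) = (s - 2)(s - 6)(s - 8) / 16
  L_2(s) = (s - 2)(s - 4)(s - 8) / -16
  L_3(s) = (s - 2)(s - 4)(s - 6) / 48
Then h(s) = 14·L_0(s) + 96·L_1(s) + 290·L_2(s) + 644·L_3(s).
Expanding and collecting terms gives h(s) = s³ + 2s² + s - 4.
Evaluating at s = 0: h(0) = -4.

-4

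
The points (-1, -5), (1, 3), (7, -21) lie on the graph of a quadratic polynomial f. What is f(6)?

-12

Using the Lagrange interpolation formula with nodes -1, 1, 7:
  L_0(n) = (n - 1)(n - 7) / 16
  L_1(n) = (n + 1)(n - 7) / -12
  L_2(n) = (n + 1)(n - 1) / 48
Then f(n) = -5·L_0(n) + 3·L_1(n) - 21·L_2(n).
Expanding and collecting terms gives f(n) = -n² + 4n.
Evaluating at n = 6: f(6) = -12.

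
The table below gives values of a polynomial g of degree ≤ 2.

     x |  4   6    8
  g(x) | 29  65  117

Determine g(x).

g(x) = 2x^2 - 2x + 5

Write g(x) = ax^2 + bx + c. Substituting each data point gives a linear system:
  16a + 4b + c = 29
  36a + 6b + c = 65
  64a + 8b + c = 117
Solving the system yields a = 2, b = -2, c = 5.
So g(x) = 2x² - 2x + 5.
Check: g(8) = 117. ✓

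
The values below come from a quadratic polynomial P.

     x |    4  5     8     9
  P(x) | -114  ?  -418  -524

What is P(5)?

-172

The 3 known points determine the degree-2 polynomial uniquely.
Write P(x) = ax^2 + bx + c. Substituting each data point gives a linear system:
  16a + 4b + c = -114
  64a + 8b + c = -418
  81a + 9b + c = -524
Solving the system yields a = -6, b = -4, c = -2.
So P(x) = -6x^2 - 4x - 2.
Then P(5) = -172.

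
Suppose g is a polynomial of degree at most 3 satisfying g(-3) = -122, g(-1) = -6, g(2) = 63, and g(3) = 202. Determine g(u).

Write g(u) = au^3 + bu^2 + cu + d. Substituting each data point gives a linear system:
  -27a + 9b - 3c + d = -122
  -a + b - c + d = -6
  8a + 4b + 2c + d = 63
  27a + 9b + 3c + d = 202
Solving the system yields a = 6, b = 5, c = 0, d = -5.
So g(u) = 6u^3 + 5u^2 - 5.
Check: g(-1) = -6. ✓

g(u) = 6u^3 + 5u^2 - 5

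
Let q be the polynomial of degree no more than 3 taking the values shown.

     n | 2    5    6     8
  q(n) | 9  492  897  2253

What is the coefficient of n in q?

-6

Write q(n) = an^3 + bn^2 + cn + d. Substituting each data point gives a linear system:
  8a + 4b + 2c + d = 9
  125a + 25b + 5c + d = 492
  216a + 36b + 6c + d = 897
  512a + 64b + 8c + d = 2253
Solving the system yields a = 5, b = -4, c = -6, d = -3.
So q(n) = 5n^3 - 4n^2 - 6n - 3.
The coefficient of n is -6.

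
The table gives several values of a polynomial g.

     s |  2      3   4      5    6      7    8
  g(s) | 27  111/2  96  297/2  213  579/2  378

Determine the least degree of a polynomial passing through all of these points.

2

Forward differences of the values at s = 2, 3, 4, 5, 6, 7, 8:
  g  : 27  111/2  96  297/2  213  579/2  378
  Δ  : 57/2  81/2  105/2  129/2  153/2  177/2
  Δ^2: 12  12  12  12  12
  Δ^3: 0  0  0  0
  Δ^4: 0  0  0
  Δ^5: 0  0
  Δ^6: 0
The second differences are constant (12) and nonzero, while all higher differences vanish, so the minimal degree is 2.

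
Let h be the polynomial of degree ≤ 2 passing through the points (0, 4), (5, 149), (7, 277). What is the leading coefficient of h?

Write h(x) = ax^2 + bx + c. Substituting each data point gives a linear system:
  c = 4
  25a + 5b + c = 149
  49a + 7b + c = 277
Solving the system yields a = 5, b = 4, c = 4.
So h(x) = 5x² + 4x + 4.
The leading coefficient is 5.

5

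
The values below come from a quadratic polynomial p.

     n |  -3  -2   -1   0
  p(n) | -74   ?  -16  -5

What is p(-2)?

-39

On equispaced nodes a degree-2 polynomial has vanishing third forward difference, so
  - p(-3) + 3·p(-2) - 3·p(-1) + p(0) = 0.
Substituting the known values and solving for p(-2):
  3·p(-2) = -117
  p(-2) = -39.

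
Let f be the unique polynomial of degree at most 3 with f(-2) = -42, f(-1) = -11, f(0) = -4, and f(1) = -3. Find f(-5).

Write f(t) = at^3 + bt^2 + ct + d. Substituting each data point gives a linear system:
  -8a + 4b - 2c + d = -42
  -a + b - c + d = -11
  d = -4
  a + b + c + d = -3
Solving the system yields a = 3, b = -3, c = 1, d = -4.
So f(t) = 3t^3 - 3t^2 + t - 4.
Then f(-5) = -459.

-459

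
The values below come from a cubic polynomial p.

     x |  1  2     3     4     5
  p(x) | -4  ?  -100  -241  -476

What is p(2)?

-29

On equispaced nodes a degree-3 polynomial has vanishing fourth forward difference, so
  p(1) - 4·p(2) + 6·p(3) - 4·p(4) + p(5) = 0.
Substituting the known values and solving for p(2):
  -4·p(2) = 116
  p(2) = -29.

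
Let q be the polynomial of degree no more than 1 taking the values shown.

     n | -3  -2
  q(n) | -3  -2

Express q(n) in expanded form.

Using the Lagrange interpolation formula with nodes -3, -2:
  L_0(n) = (n + 2) / -1
  L_1(n) = (n + 3) / 1
Then q(n) = -3·L_0(n) - 2·L_1(n).
Expanding and collecting terms gives q(n) = n.
Check: q(-3) = -3. ✓

q(n) = n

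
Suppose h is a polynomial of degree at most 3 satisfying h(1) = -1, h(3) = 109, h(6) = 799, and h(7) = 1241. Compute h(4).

251

Write h(n) = an^3 + bn^2 + cn + d. Substituting each data point gives a linear system:
  a + b + c + d = -1
  27a + 9b + 3c + d = 109
  216a + 36b + 6c + d = 799
  343a + 49b + 7c + d = 1241
Solving the system yields a = 3, b = 5, c = -4, d = -5.
So h(n) = 3n^3 + 5n^2 - 4n - 5.
Then h(4) = 251.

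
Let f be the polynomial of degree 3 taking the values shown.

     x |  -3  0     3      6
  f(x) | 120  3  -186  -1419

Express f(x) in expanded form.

Using the Lagrange interpolation formula with nodes -3, 0, 3, 6:
  L_0(x) = x(x - 3)(x - 6) / -162
  L_1(x) = (x + 3)(x - 3)(x - 6) / 54
  L_2(x) = (x + 3)x(x - 6) / -54
  L_3(x) = (x + 3)x(x - 3) / 162
Then f(x) = 120·L_0(x) + 3·L_1(x) - 186·L_2(x) - 1419·L_3(x).
Expanding and collecting terms gives f(x) = -6x^3 - 4x^2 + 3x + 3.
Check: f(6) = -1419. ✓

f(x) = -6x^3 - 4x^2 + 3x + 3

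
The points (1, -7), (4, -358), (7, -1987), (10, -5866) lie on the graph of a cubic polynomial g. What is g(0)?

-6

Write g(x) = ax^3 + bx^2 + cx + d. Substituting each data point gives a linear system:
  a + b + c + d = -7
  64a + 16b + 4c + d = -358
  343a + 49b + 7c + d = -1987
  1000a + 100b + 10c + d = -5866
Solving the system yields a = -6, b = 1, c = 4, d = -6.
So g(x) = -6x³ + x² + 4x - 6.
Then g(0) = -6.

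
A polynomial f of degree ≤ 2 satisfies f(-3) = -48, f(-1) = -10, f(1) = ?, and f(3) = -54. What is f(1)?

The 3 known points determine the degree-2 polynomial uniquely.
Write f(u) = au^2 + bu + c. Substituting each data point gives a linear system:
  9a - 3b + c = -48
  a - b + c = -10
  9a + 3b + c = -54
Solving the system yields a = -5, b = -1, c = -6.
So f(u) = -5u^2 - u - 6.
Then f(1) = -12.

-12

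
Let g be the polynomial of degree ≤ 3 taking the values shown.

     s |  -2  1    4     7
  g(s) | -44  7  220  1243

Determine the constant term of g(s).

Write g(s) = as^3 + bs^2 + cs + d. Substituting each data point gives a linear system:
  -8a + 4b - 2c + d = -44
  a + b + c + d = 7
  64a + 16b + 4c + d = 220
  343a + 49b + 7c + d = 1243
Solving the system yields a = 4, b = -3, c = 2, d = 4.
So g(s) = 4s^3 - 3s^2 + 2s + 4.
The constant term is 4.

4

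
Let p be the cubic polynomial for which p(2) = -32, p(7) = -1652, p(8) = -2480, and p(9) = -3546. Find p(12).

Write p(t) = at^3 + bt^2 + ct + d. Substituting each data point gives a linear system:
  8a + 4b + 2c + d = -32
  343a + 49b + 7c + d = -1652
  512a + 64b + 8c + d = -2480
  729a + 81b + 9c + d = -3546
Solving the system yields a = -5, b = 1, c = 2, d = 0.
So p(t) = -5t^3 + t^2 + 2t.
Then p(12) = -8472.

-8472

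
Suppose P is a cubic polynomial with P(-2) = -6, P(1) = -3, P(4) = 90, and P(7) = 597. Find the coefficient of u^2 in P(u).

Write P(u) = au^3 + bu^2 + cu + d. Substituting each data point gives a linear system:
  -8a + 4b - 2c + d = -6
  a + b + c + d = -3
  64a + 16b + 4c + d = 90
  343a + 49b + 7c + d = 597
Solving the system yields a = 2, b = -1, c = -6, d = 2.
So P(u) = 2u³ - u² - 6u + 2.
The coefficient of u^2 is -1.

-1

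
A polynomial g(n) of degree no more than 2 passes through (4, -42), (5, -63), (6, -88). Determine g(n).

g(n) = -2n^2 - 3n + 2

Using the Lagrange interpolation formula with nodes 4, 5, 6:
  L_0(n) = (n - 5)(n - 6) / 2
  L_1(n) = (n - 4)(n - 6) / -1
  L_2(n) = (n - 4)(n - 5) / 2
Then g(n) = -42·L_0(n) - 63·L_1(n) - 88·L_2(n).
Expanding and collecting terms gives g(n) = -2n^2 - 3n + 2.
Check: g(5) = -63. ✓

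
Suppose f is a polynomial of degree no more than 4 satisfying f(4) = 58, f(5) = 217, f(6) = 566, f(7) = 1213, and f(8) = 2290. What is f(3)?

Forward differences of the values at n = 4, 5, 6, 7, 8:
  f  : 58  217  566  1213  2290
  Δ  : 159  349  647  1077
  Δ^2: 190  298  430
  Δ^3: 108  132
  Δ^4: 24
The fourth differences are constant, confirming degree 4.
Interpolating (Newton forward form) and evaluating at n = 3 gives f(3) = 5.

5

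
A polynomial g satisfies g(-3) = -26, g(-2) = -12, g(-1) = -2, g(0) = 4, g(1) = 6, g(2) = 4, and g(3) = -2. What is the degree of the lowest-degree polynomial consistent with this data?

Forward differences of the values at x = -3, -2, -1, 0, 1, 2, 3:
  g  : -26  -12  -2  4  6  4  -2
  Δ  : 14  10  6  2  -2  -6
  Δ^2: -4  -4  -4  -4  -4
  Δ^3: 0  0  0  0
  Δ^4: 0  0  0
  Δ^5: 0  0
  Δ^6: 0
The second differences are constant (-4) and nonzero, while all higher differences vanish, so the minimal degree is 2.

2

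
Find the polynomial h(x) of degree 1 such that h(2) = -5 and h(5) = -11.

Write h(x) = ax + b. Substituting each data point gives a linear system:
  2a + b = -5
  5a + b = -11
Solving the system yields a = -2, b = -1.
So h(x) = -2x - 1.
Check: h(2) = -5. ✓

h(x) = -2x - 1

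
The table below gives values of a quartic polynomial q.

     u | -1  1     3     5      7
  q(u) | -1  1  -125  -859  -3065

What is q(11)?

Write q(u) = au^4 + bu^3 + cu^2 + du + e. Substituting each data point gives a linear system:
  a - b + c - d + e = -1
  a + b + c + d + e = 1
  81a + 27b + 9c + 3d + e = -125
  625a + 125b + 25c + 5d + e = -859
  2401a + 343b + 49c + 7d + e = -3065
Solving the system yields a = -1, b = -2, c = 0, d = 3, e = 1.
So q(u) = -u⁴ - 2u³ + 3u + 1.
Then q(11) = -17269.

-17269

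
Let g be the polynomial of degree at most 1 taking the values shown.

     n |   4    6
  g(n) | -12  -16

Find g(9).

-22

Write g(n) = an + b. Substituting each data point gives a linear system:
  4a + b = -12
  6a + b = -16
Solving the system yields a = -2, b = -4.
So g(n) = -2n - 4.
Then g(9) = -22.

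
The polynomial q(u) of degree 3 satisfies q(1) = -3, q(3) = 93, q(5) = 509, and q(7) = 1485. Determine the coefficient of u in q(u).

3

Write q(u) = au^3 + bu^2 + cu + d. Substituting each data point gives a linear system:
  a + b + c + d = -3
  27a + 9b + 3c + d = 93
  125a + 25b + 5c + d = 509
  343a + 49b + 7c + d = 1485
Solving the system yields a = 5, b = -5, c = 3, d = -6.
So q(u) = 5u³ - 5u² + 3u - 6.
The coefficient of u is 3.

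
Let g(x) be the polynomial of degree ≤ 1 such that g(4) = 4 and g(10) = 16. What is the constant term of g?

-4

Write g(x) = ax + b. Substituting each data point gives a linear system:
  4a + b = 4
  10a + b = 16
Solving the system yields a = 2, b = -4.
So g(x) = 2x - 4.
The constant term is -4.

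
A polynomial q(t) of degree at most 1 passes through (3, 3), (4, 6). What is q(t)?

Using the Lagrange interpolation formula with nodes 3, 4:
  L_0(t) = (t - 4) / -1
  L_1(t) = (t - 3) / 1
Then q(t) = 3·L_0(t) + 6·L_1(t).
Expanding and collecting terms gives q(t) = 3t - 6.
Check: q(4) = 6. ✓

q(t) = 3t - 6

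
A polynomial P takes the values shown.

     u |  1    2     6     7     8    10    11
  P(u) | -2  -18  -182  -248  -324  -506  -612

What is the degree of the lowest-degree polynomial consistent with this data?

2

Divided differences on the nodes 1, 2, 6, 7, 8, 10, 11:
  order 0: -2  -18  -182  -248  -324  -506  -612
  order 1: -16  -41  -66  -76  -91  -106
  order 2: -5  -5  -5  -5  -5
  order 3: 0  0  0  0
  order 4: 0  0  0
  order 5: 0  0
  order 6: 0
The order-2 divided differences are all -5 (nonzero) and every higher order vanishes, so the data lies on a polynomial of degree exactly 2.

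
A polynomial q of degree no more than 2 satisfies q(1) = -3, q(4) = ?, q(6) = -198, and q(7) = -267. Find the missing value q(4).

-90

The 3 known points determine the degree-2 polynomial uniquely.
Write q(n) = an^2 + bn + c. Substituting each data point gives a linear system:
  a + b + c = -3
  36a + 6b + c = -198
  49a + 7b + c = -267
Solving the system yields a = -5, b = -4, c = 6.
So q(n) = -5n^2 - 4n + 6.
Then q(4) = -90.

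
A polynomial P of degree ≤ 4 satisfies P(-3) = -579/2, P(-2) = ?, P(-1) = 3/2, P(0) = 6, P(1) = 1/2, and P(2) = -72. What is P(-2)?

The 5 known points determine the degree-4 polynomial uniquely.
Write P(s) = as^4 + bs^3 + cs^2 + ds + e. Substituting each data point gives a linear system:
  81a - 27b + 9c - 3d + e = -579/2
  a - b + c - d + e = 3/2
  e = 6
  a + b + c + d + e = 1/2
  16a + 8b + 4c + 2d + e = -72
Solving the system yields a = -4, b = -3/2, c = -1, d = 1, e = 6.
So P(s) = -4s⁴ - (3/2)s³ - s² + s + 6.
Then P(-2) = -52.

-52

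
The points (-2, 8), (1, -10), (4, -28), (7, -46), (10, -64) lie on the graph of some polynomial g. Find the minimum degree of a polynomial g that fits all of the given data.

Forward differences of the values at t = -2, 1, 4, 7, 10:
  g  : 8  -10  -28  -46  -64
  Δ  : -18  -18  -18  -18
  Δ^2: 0  0  0
  Δ^3: 0  0
  Δ^4: 0
The first differences are constant (-18) and nonzero, while all higher differences vanish, so the minimal degree is 1.

1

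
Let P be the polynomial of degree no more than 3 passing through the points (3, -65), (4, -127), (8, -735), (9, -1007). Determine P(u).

Write P(u) = au^3 + bu^2 + cu + d. Substituting each data point gives a linear system:
  27a + 9b + 3c + d = -65
  64a + 16b + 4c + d = -127
  512a + 64b + 8c + d = -735
  729a + 81b + 9c + d = -1007
Solving the system yields a = -1, b = -3, c = -4, d = 1.
So P(u) = -u^3 - 3u^2 - 4u + 1.
Check: P(3) = -65. ✓

P(u) = -u^3 - 3u^2 - 4u + 1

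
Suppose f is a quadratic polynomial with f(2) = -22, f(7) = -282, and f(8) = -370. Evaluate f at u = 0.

Using the Lagrange interpolation formula with nodes 2, 7, 8:
  L_0(u) = (u - 7)(u - 8) / 30
  L_1(u) = (u - 2)(u - 8) / -5
  L_2(u) = (u - 2)(u - 7) / 6
Then f(u) = -22·L_0(u) - 282·L_1(u) - 370·L_2(u).
Expanding and collecting terms gives f(u) = -6u² + 2u - 2.
Evaluating at u = 0: f(0) = -2.

-2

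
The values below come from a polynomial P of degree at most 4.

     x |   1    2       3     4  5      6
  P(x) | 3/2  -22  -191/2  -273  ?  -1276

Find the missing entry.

-1265/2

On equispaced nodes a degree-4 polynomial has vanishing fifth forward difference, so
  - P(1) + 5·P(2) - 10·P(3) + 10·P(4) - 5·P(5) + P(6) = 0.
Substituting the known values and solving for P(5):
  -5·P(5) = 6325/2
  P(5) = -1265/2.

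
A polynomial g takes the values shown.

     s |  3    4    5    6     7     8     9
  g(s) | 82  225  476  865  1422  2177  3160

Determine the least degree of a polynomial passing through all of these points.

3

Forward differences of the values at s = 3, 4, 5, 6, 7, 8, 9:
  g  : 82  225  476  865  1422  2177  3160
  Δ  : 143  251  389  557  755  983
  Δ^2: 108  138  168  198  228
  Δ^3: 30  30  30  30
  Δ^4: 0  0  0
  Δ^5: 0  0
  Δ^6: 0
The third differences are constant (30) and nonzero, while all higher differences vanish, so the minimal degree is 3.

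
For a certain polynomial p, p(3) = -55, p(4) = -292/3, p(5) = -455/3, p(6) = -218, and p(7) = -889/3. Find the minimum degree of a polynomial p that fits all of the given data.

2

Forward differences of the values at n = 3, 4, 5, 6, 7:
  p  : -55  -292/3  -455/3  -218  -889/3
  Δ  : -127/3  -163/3  -199/3  -235/3
  Δ^2: -12  -12  -12
  Δ^3: 0  0
  Δ^4: 0
The second differences are constant (-12) and nonzero, while all higher differences vanish, so the minimal degree is 2.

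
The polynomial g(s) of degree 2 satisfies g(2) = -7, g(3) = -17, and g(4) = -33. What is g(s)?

g(s) = -3s^2 + 5s - 5

Write g(s) = as^2 + bs + c. Substituting each data point gives a linear system:
  4a + 2b + c = -7
  9a + 3b + c = -17
  16a + 4b + c = -33
Solving the system yields a = -3, b = 5, c = -5.
So g(s) = -3s^2 + 5s - 5.
Check: g(3) = -17. ✓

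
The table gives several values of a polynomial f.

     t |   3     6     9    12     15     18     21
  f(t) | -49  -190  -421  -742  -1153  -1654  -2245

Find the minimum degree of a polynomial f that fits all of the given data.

Forward differences of the values at t = 3, 6, 9, 12, 15, 18, 21:
  f  : -49  -190  -421  -742  -1153  -1654  -2245
  Δ  : -141  -231  -321  -411  -501  -591
  Δ^2: -90  -90  -90  -90  -90
  Δ^3: 0  0  0  0
  Δ^4: 0  0  0
  Δ^5: 0  0
  Δ^6: 0
The second differences are constant (-90) and nonzero, while all higher differences vanish, so the minimal degree is 2.

2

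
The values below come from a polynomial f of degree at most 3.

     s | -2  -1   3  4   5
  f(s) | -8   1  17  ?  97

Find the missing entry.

The 4 known points determine the degree-3 polynomial uniquely.
Write f(s) = as^3 + bs^2 + cs + d. Substituting each data point gives a linear system:
  -8a + 4b - 2c + d = -8
  -a + b - c + d = 1
  27a + 9b + 3c + d = 17
  125a + 25b + 5c + d = 97
Solving the system yields a = 1, b = -1, c = -1, d = 2.
So f(s) = s^3 - s^2 - s + 2.
Then f(4) = 46.

46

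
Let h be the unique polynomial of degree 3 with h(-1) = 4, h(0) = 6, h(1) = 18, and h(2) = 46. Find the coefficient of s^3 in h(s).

1

Write h(s) = as^3 + bs^2 + cs + d. Substituting each data point gives a linear system:
  -a + b - c + d = 4
  d = 6
  a + b + c + d = 18
  8a + 4b + 2c + d = 46
Solving the system yields a = 1, b = 5, c = 6, d = 6.
So h(s) = s^3 + 5s^2 + 6s + 6.
The leading coefficient is 1.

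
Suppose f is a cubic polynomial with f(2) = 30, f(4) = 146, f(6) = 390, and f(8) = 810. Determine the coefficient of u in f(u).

6

Write f(u) = au^3 + bu^2 + cu + d. Substituting each data point gives a linear system:
  8a + 4b + 2c + d = 30
  64a + 16b + 4c + d = 146
  216a + 36b + 6c + d = 390
  512a + 64b + 8c + d = 810
Solving the system yields a = 1, b = 4, c = 6, d = -6.
So f(u) = u^3 + 4u^2 + 6u - 6.
The coefficient of u is 6.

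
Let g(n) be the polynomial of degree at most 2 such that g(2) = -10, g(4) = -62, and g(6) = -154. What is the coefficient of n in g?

Write g(n) = an^2 + bn + c. Substituting each data point gives a linear system:
  4a + 2b + c = -10
  16a + 4b + c = -62
  36a + 6b + c = -154
Solving the system yields a = -5, b = 4, c = 2.
So g(n) = -5n² + 4n + 2.
The coefficient of n is 4.

4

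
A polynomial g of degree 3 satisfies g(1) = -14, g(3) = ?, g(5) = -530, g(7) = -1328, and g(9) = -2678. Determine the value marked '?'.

-140

On equispaced nodes a degree-3 polynomial has vanishing fourth forward difference, so
  g(1) - 4·g(3) + 6·g(5) - 4·g(7) + g(9) = 0.
Substituting the known values and solving for g(3):
  -4·g(3) = 560
  g(3) = -140.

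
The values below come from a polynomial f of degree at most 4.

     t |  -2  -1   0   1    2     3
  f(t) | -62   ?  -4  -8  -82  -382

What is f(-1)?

-10

On equispaced nodes a degree-4 polynomial has vanishing fifth forward difference, so
  - f(-2) + 5·f(-1) - 10·f(0) + 10·f(1) - 5·f(2) + f(3) = 0.
Substituting the known values and solving for f(-1):
  5·f(-1) = -50
  f(-1) = -10.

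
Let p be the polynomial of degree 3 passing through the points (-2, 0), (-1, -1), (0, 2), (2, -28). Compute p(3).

Using the Lagrange interpolation formula with nodes -2, -1, 0, 2:
  L_0(n) = (n + 1)n(n - 2) / -8
  L_1(n) = (n + 2)n(n - 2) / 3
  L_2(n) = (n + 2)(n + 1)(n - 2) / -4
  L_3(n) = (n + 2)(n + 1)n / 24
Then p(n) = 0·L_0(n) - 1·L_1(n) + 2·L_2(n) - 28·L_3(n).
Expanding and collecting terms gives p(n) = -2n³ - 4n² + n + 2.
Evaluating at n = 3: p(3) = -85.

-85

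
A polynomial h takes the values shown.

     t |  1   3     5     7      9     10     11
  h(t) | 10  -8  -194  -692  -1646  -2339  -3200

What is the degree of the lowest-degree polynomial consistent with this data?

Divided differences on the nodes 1, 3, 5, 7, 9, 10, 11:
  order 0: 10  -8  -194  -692  -1646  -2339  -3200
  order 1: -9  -93  -249  -477  -693  -861
  order 2: -21  -39  -57  -72  -84
  order 3: -3  -3  -3  -3
  order 4: 0  0  0
  order 5: 0  0
  order 6: 0
The order-3 divided differences are all -3 (nonzero) and every higher order vanishes, so the data lies on a polynomial of degree exactly 3.

3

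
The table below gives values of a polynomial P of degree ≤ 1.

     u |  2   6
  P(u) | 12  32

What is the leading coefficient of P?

Write P(u) = au + b. Substituting each data point gives a linear system:
  2a + b = 12
  6a + b = 32
Solving the system yields a = 5, b = 2.
So P(u) = 5u + 2.
The leading coefficient is 5.

5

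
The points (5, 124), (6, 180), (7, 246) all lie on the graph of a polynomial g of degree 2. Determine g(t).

Write g(t) = at^2 + bt + c. Substituting each data point gives a linear system:
  25a + 5b + c = 124
  36a + 6b + c = 180
  49a + 7b + c = 246
Solving the system yields a = 5, b = 1, c = -6.
So g(t) = 5t^2 + t - 6.
Check: g(5) = 124. ✓

g(t) = 5t^2 + t - 6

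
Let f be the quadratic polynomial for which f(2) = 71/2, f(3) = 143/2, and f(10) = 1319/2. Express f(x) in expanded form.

f(x) = 6x^2 + 6x - 1/2

Using the Lagrange interpolation formula with nodes 2, 3, 10:
  L_0(x) = (x - 3)(x - 10) / 8
  L_1(x) = (x - 2)(x - 10) / -7
  L_2(x) = (x - 2)(x - 3) / 56
Then f(x) = 71/2·L_0(x) + 143/2·L_1(x) + 1319/2·L_2(x).
Expanding and collecting terms gives f(x) = 6x^2 + 6x - 1/2.
Check: f(10) = 1319/2. ✓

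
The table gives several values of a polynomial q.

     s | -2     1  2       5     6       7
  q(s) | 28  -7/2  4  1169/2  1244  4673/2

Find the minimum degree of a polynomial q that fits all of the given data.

Divided differences on the nodes -2, 1, 2, 5, 6, 7:
  order 0: 28  -7/2  4  1169/2  1244  4673/2
  order 1: -21/2  15/2  387/2  1319/2  2185/2
  order 2: 9/2  93/2  233/2  433/2
  order 3: 6  14  20
  order 4: 1  1
  order 5: 0
The order-4 divided differences are all 1 (nonzero) and every higher order vanishes, so the data lies on a polynomial of degree exactly 4.

4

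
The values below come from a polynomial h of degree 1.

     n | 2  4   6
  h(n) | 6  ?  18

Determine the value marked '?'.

On equispaced nodes a degree-1 polynomial has vanishing second forward difference, so
  h(2) - 2·h(4) + h(6) = 0.
Substituting the known values and solving for h(4):
  -2·h(4) = -24
  h(4) = 12.

12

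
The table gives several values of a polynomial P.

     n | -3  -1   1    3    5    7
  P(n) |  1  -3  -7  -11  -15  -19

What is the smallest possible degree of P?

1

Forward differences of the values at n = -3, -1, 1, 3, 5, 7:
  P  : 1  -3  -7  -11  -15  -19
  Δ  : -4  -4  -4  -4  -4
  Δ^2: 0  0  0  0
  Δ^3: 0  0  0
  Δ^4: 0  0
  Δ^5: 0
The first differences are constant (-4) and nonzero, while all higher differences vanish, so the minimal degree is 1.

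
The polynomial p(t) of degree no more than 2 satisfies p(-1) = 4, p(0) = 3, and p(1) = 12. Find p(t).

p(t) = 5t^2 + 4t + 3

Write p(t) = at^2 + bt + c. Substituting each data point gives a linear system:
  a - b + c = 4
  c = 3
  a + b + c = 12
Solving the system yields a = 5, b = 4, c = 3.
So p(t) = 5t^2 + 4t + 3.
Check: p(-1) = 4. ✓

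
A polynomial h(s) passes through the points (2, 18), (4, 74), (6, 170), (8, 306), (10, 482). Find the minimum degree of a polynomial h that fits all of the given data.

Forward differences of the values at s = 2, 4, 6, 8, 10:
  h  : 18  74  170  306  482
  Δ  : 56  96  136  176
  Δ^2: 40  40  40
  Δ^3: 0  0
  Δ^4: 0
The second differences are constant (40) and nonzero, while all higher differences vanish, so the minimal degree is 2.

2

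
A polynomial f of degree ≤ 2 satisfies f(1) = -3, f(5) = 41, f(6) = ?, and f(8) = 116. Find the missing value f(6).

The 3 known points determine the degree-2 polynomial uniquely.
Write f(x) = ax^2 + bx + c. Substituting each data point gives a linear system:
  a + b + c = -3
  25a + 5b + c = 41
  64a + 8b + c = 116
Solving the system yields a = 2, b = -1, c = -4.
So f(x) = 2x^2 - x - 4.
Then f(6) = 62.

62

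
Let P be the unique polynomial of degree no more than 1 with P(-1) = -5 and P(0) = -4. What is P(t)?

Write P(t) = at + b. Substituting each data point gives a linear system:
  -a + b = -5
  b = -4
Solving the system yields a = 1, b = -4.
So P(t) = t - 4.
Check: P(-1) = -5. ✓

P(t) = t - 4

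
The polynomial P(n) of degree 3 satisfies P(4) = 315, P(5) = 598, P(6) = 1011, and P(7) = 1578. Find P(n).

Using the Lagrange interpolation formula with nodes 4, 5, 6, 7:
  L_0(n) = (n - 5)(n - 6)(n - 7) / -6
  L_1(n) = (n - 4)(n - 6)(n - 7) / 2
  L_2(n) = (n - 4)(n - 5)(n - 7) / -2
  L_3(n) = (n - 4)(n - 5)(n - 6) / 6
Then P(n) = 315·L_0(n) + 598·L_1(n) + 1011·L_2(n) + 1578·L_3(n).
Expanding and collecting terms gives P(n) = 4n^3 + 5n^2 - 6n + 3.
Check: P(6) = 1011. ✓

P(n) = 4n^3 + 5n^2 - 6n + 3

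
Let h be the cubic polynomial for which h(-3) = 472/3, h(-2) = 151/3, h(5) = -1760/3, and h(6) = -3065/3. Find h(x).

Write h(x) = ax^3 + bx^2 + cx + d. Substituting each data point gives a linear system:
  -27a + 9b - 3c + d = 472/3
  -8a + 4b - 2c + d = 151/3
  125a + 25b + 5c + d = -1760/3
  216a + 36b + 6c + d = -3065/3
Solving the system yields a = -5, b = 2, c = -2, d = -5/3.
So h(x) = -5x³ + 2x² - 2x - 5/3.
Check: h(-2) = 151/3. ✓

h(x) = -5x^3 + 2x^2 - 2x - 5/3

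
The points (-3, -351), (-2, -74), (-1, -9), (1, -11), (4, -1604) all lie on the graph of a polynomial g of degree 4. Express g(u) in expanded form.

g(u) = -5u^4 - 4u^3 - 5u^2 + 3u

Write g(u) = au^4 + bu^3 + cu^2 + du + e. Substituting each data point gives a linear system:
  81a - 27b + 9c - 3d + e = -351
  16a - 8b + 4c - 2d + e = -74
  a - b + c - d + e = -9
  a + b + c + d + e = -11
  256a + 64b + 16c + 4d + e = -1604
Solving the system yields a = -5, b = -4, c = -5, d = 3, e = 0.
So g(u) = -5u^4 - 4u^3 - 5u^2 + 3u.
Check: g(1) = -11. ✓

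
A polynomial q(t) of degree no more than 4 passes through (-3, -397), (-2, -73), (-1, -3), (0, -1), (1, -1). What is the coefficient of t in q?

Write q(t) = at^4 + bt^3 + ct^2 + dt + e. Substituting each data point gives a linear system:
  81a - 27b + 9c - 3d + e = -397
  16a - 8b + 4c - 2d + e = -73
  a - b + c - d + e = -3
  e = -1
  a + b + c + d + e = -1
Solving the system yields a = -5, b = 1, c = 4, d = 0, e = -1.
So q(t) = -5t^4 + t^3 + 4t^2 - 1.
The coefficient of t is 0.

0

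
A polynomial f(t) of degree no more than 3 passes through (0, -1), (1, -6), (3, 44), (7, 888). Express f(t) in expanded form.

Write f(t) = at^3 + bt^2 + ct + d. Substituting each data point gives a linear system:
  d = -1
  a + b + c + d = -6
  27a + 9b + 3c + d = 44
  343a + 49b + 7c + d = 888
Solving the system yields a = 3, b = -2, c = -6, d = -1.
So f(t) = 3t³ - 2t² - 6t - 1.
Check: f(3) = 44. ✓

f(t) = 3t^3 - 2t^2 - 6t - 1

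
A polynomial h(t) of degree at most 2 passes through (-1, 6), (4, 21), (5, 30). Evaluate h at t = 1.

Using the Lagrange interpolation formula with nodes -1, 4, 5:
  L_0(t) = (t - 4)(t - 5) / 30
  L_1(t) = (t + 1)(t - 5) / -5
  L_2(t) = (t + 1)(t - 4) / 6
Then h(t) = 6·L_0(t) + 21·L_1(t) + 30·L_2(t).
Expanding and collecting terms gives h(t) = t² + 5.
Evaluating at t = 1: h(1) = 6.

6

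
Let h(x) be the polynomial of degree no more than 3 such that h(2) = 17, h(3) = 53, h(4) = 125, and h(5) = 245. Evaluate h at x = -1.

Using the Lagrange interpolation formula with nodes 2, 3, 4, 5:
  L_0(x) = (x - 3)(x - 4)(x - 5) / -6
  L_1(x) = (x - 2)(x - 4)(x - 5) / 2
  L_2(x) = (x - 2)(x - 3)(x - 5) / -2
  L_3(x) = (x - 2)(x - 3)(x - 4) / 6
Then h(x) = 17·L_0(x) + 53·L_1(x) + 125·L_2(x) + 245·L_3(x).
Expanding and collecting terms gives h(x) = 2x^3 - 2x + 5.
Evaluating at x = -1: h(-1) = 5.

5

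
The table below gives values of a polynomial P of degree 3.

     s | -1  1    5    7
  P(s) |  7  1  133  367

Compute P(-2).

Using the Lagrange interpolation formula with nodes -1, 1, 5, 7:
  L_0(s) = (s - 1)(s - 5)(s - 7) / -96
  L_1(s) = (s + 1)(s - 5)(s - 7) / 48
  L_2(s) = (s + 1)(s - 1)(s - 7) / -48
  L_3(s) = (s + 1)(s - 1)(s - 5) / 96
Then P(s) = 7·L_0(s) + 1·L_1(s) + 133·L_2(s) + 367·L_3(s).
Expanding and collecting terms gives P(s) = s^3 + s^2 - 4s + 3.
Evaluating at s = -2: P(-2) = 7.

7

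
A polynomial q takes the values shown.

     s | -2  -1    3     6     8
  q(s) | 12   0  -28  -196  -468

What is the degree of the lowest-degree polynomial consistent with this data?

3

Divided differences on the nodes -2, -1, 3, 6, 8:
  order 0: 12  0  -28  -196  -468
  order 1: -12  -7  -56  -136
  order 2: 1  -7  -16
  order 3: -1  -1
  order 4: 0
The order-3 divided differences are all -1 (nonzero) and every higher order vanishes, so the data lies on a polynomial of degree exactly 3.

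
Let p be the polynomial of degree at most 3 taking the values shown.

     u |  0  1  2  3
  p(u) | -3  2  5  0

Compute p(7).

-220

Using the Lagrange interpolation formula with nodes 0, 1, 2, 3:
  L_0(u) = (u - 1)(u - 2)(u - 3) / -6
  L_1(u) = u(u - 2)(u - 3) / 2
  L_2(u) = u(u - 1)(u - 3) / -2
  L_3(u) = u(u - 1)(u - 2) / 6
Then p(u) = -3·L_0(u) + 2·L_1(u) + 5·L_2(u) + 0·L_3(u).
Expanding and collecting terms gives p(u) = -u³ + 2u² + 4u - 3.
Evaluating at u = 7: p(7) = -220.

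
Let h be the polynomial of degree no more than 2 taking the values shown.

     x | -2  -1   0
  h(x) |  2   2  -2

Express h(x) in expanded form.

h(x) = -2x^2 - 6x - 2

Using the Lagrange interpolation formula with nodes -2, -1, 0:
  L_0(x) = (x + 1)x / 2
  L_1(x) = (x + 2)x / -1
  L_2(x) = (x + 2)(x + 1) / 2
Then h(x) = 2·L_0(x) + 2·L_1(x) - 2·L_2(x).
Expanding and collecting terms gives h(x) = -2x² - 6x - 2.
Check: h(0) = -2. ✓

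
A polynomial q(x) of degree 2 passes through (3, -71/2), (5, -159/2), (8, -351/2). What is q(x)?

q(x) = -2x^2 - 6x + 1/2

Write q(x) = ax^2 + bx + c. Substituting each data point gives a linear system:
  9a + 3b + c = -71/2
  25a + 5b + c = -159/2
  64a + 8b + c = -351/2
Solving the system yields a = -2, b = -6, c = 1/2.
So q(x) = -2x^2 - 6x + 1/2.
Check: q(3) = -71/2. ✓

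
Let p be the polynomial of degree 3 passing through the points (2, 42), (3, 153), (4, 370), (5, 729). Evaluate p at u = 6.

1266

Write p(u) = au^3 + bu^2 + cu + d. Substituting each data point gives a linear system:
  8a + 4b + 2c + d = 42
  27a + 9b + 3c + d = 153
  64a + 16b + 4c + d = 370
  125a + 25b + 5c + d = 729
Solving the system yields a = 6, b = -1, c = 2, d = -6.
So p(u) = 6u³ - u² + 2u - 6.
Then p(6) = 1266.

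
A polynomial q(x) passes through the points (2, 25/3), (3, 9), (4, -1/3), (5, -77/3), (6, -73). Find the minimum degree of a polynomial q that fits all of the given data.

3

Forward differences of the values at x = 2, 3, 4, 5, 6:
  q  : 25/3  9  -1/3  -77/3  -73
  Δ  : 2/3  -28/3  -76/3  -142/3
  Δ^2: -10  -16  -22
  Δ^3: -6  -6
  Δ^4: 0
The third differences are constant (-6) and nonzero, while all higher differences vanish, so the minimal degree is 3.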